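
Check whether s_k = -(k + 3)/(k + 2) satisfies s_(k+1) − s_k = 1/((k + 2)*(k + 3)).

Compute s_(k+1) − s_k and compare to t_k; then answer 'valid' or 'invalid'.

valid (s_(k+1) − s_k reduces to t_k)

s_(k+1) = (-k - 4)/(k + 3)
s_(k+1) − s_k = 1/(k**2 + 5*k + 6)
(s_(k+1) − s_k) − t_k = 0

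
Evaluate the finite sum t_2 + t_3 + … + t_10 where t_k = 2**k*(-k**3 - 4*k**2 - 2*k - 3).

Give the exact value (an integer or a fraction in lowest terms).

The ratio is 2*(k**3 + 7*k**2 + 13*k + 10)/(k**3 + 4*k**2 + 2*k + 3).
Gosper form: A/B · C(k+1)/C(k) with A=2, B=1, C=k**3 + 4*k**2 + 2*k + 3.
Key eq: (2)·f(k+1) = (1)·f(k) + (k**3 + 4*k**2 + 2*k + 3).
Degrees (0,0,3) ⇒ d ≤ 3.
Coefficient equations give f(k) = (k - 1)*(k**2 - k + 3).
Get s_k = R·t_k = 2**k*(-k**3 + 2*k**2 - 4*k + 3) with R(k) = B(k−1)f(k)/C(k) = (k - 1)*(k**2 - k + 3)/(k**3 + 4*k**2 + 2*k + 3).
Verify: 2**k*(-k**3 - 4*k**2 - 2*k - 3) matches t_k.
Σ_(k=2)^(10) t_k = s_(11) − s_(2) = -2314240 − (-20) = -2314220.

Σ = -2314220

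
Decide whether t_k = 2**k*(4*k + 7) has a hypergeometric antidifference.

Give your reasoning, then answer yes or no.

Yes. s_k = 2**k*(4*k - 1).

Compute t_(k+1)/t_k: get 2*(4*k + 11)/(4*k + 7).
Factor: A=2; B=1; C=k + 7/4.
Key eq: (2)·f(k+1) = (1)·f(k) + (k + 7/4).
Degrees (0,0,1) ⇒ d ≤ 1.
Coefficient equations give f(k) = (4*k - 1)/4.
Certificate R = B(k−1)f/C = (4*k - 1)/(4*k + 7) gives s_k = 2**k*(4*k - 1).
Δs = 2**k*(4*k + 7), as required.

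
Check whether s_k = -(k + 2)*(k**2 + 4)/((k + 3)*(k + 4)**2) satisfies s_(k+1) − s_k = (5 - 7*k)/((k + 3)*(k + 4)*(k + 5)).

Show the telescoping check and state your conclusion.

Invalid: residual 2*(-k**3 + 2*k**2 + 19*k - 40)/(k**5 + 21*k**4 + 175*k**3 + 723*k**2 + 1480*k + 1200) ≠ 0.

s_(k+1) = -(k + 3)*((k + 1)**2 + 4)/((k + 4)*(k + 5)**2)
s_(k+1) − s_k = (-9*k**3 - 54*k**2 - 57*k + 20)/(k**5 + 21*k**4 + 175*k**3 + 723*k**2 + 1480*k + 1200)
(s_(k+1) − s_k) − t_k = 2*(-k**3 + 2*k**2 + 19*k - 40)/(k**5 + 21*k**4 + 175*k**3 + 723*k**2 + 1480*k + 1200)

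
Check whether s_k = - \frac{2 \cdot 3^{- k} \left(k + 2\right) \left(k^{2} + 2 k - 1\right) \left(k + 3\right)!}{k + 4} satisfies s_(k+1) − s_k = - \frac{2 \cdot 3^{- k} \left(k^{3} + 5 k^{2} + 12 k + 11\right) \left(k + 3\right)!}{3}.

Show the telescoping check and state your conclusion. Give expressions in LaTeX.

Invalid: residual \frac{4 \cdot 3^{- k} \left(k^{4} + 9 k^{3} + 29 k^{2} + 53 k + 47\right) \left(k + 3\right)!}{3 \left(k + 4\right) \left(k + 5\right)} ≠ 0.

s_(k+1) = -2*(k + 3)*(k**2 + 4*k + 2)*factorial(k + 4)/(3*3**k*(k + 5))
s_(k+1) − s_k = -2*(k**5 + 12*k**4 + 59*k**3 + 161*k**2 + 233*k + 126)*factorial(k + 3)/(3*3**k*(k + 4)*(k + 5))
(s_(k+1) − s_k) − t_k = 4*(k**4 + 9*k**3 + 29*k**2 + 53*k + 47)*factorial(k + 3)/(3*3**k*(k + 4)*(k + 5))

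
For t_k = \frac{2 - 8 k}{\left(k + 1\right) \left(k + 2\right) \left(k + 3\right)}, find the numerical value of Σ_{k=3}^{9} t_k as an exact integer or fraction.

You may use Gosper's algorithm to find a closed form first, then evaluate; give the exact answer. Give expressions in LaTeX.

r(k) = (k + 1)*(4*k + 3)/((k + 4)*(4*k - 1)) after simplifying.
Gosper form: A/B · C(k+1)/C(k) with A=k + 1, B=k + 4, C=k - 1/4.
Set up (k + 1)·f(k+1) − (k + 3)·f(k) − (k - 1/4) = 0.
d = 2 from the (1,1,1) case.
Solving with deg f ≤ 2: f(k) = k*(3*k - 7)/16.
R(k) = B(k−1)·f(k)/C(k) = k*(k + 3)*(3*k - 7)/(4*(4*k - 1)); s_k = R·t_k = -k*(3*k - 7)/(2*(k + 1)*(k + 2)).
Check: Δs_k = 2*(1 - 4*k)/(k**3 + 6*k**2 + 11*k + 6). ✓
Evaluate s at k=10 and k=3: -115/132 and -3/20; difference -119/165.

Σ = -119/165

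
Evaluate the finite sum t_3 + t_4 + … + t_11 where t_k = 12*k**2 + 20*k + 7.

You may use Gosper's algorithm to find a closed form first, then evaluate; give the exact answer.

Step 1: r(k) = (12*k**2 + 44*k + 39)/(12*k**2 + 20*k + 7).
So A=1 and B=1, with C=k**2 + 5*k/3 + 7/12.
Solve (1)·f(k+1) − (1)·f(k) = k**2 + 5*k/3 + 7/12.
Degrees (0,0,2) ⇒ d ≤ 3.
Solving with deg f ≤ 3: f(k) = k*(4*k**2 + 4*k - 1)/12.
Certificate R = B(k−1)f/C = k*(4*k**2 + 4*k - 1)/((2*k + 1)*(6*k + 7)) gives s_k = k*(4*k**2 + 4*k - 1).
Verify: 12*k**2 + 20*k + 7 matches t_k.
Sum = s_(12) − s_(3); s_(12) = 7476, s_(3) = 141 ⇒ 7335.

Σ = 7335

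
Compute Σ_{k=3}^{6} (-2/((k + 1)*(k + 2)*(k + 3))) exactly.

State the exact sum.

Σ = -13/360

The ratio is (k + 1)/(k + 4).
A = k + 1, B = k + 4, C = 1.
f must satisfy (k + 1)·f(k+1) − (k + 3)·f(k) = 1.
d = 2 from the (1,1,0) case.
Match coefficients ⇒ f(k) = k*(k + 3)/4.
Then R = B(k−1)f/C = k*(k + 3)**2/4, so s_k = R(k)·t_k = k*(-k - 3)/(2*(k + 1)*(k + 2)).
s_(k+1) − s_k = -2/(k**3 + 6*k**2 + 11*k + 6) = t_k.
Sum = s_(7) − s_(3); s_(7) = -35/72, s_(3) = -9/20 ⇒ -13/360.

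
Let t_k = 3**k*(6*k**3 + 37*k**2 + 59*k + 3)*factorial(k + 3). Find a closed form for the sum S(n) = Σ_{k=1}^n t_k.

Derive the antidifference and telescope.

Compute t_(k+1)/t_k: get 3*(6*k**4 + 79*k**3 + 371*k**2 + 709*k + 420)/(6*k**3 + 37*k**2 + 59*k + 3).
So A=3*k + 12 and B=1, with C=k**3 + 37*k**2/6 + 59*k/6 + 1/2.
Need (3*k + 12)·f(k+1) − (1)·f(k) = k**3 + 37*k**2/6 + 59*k/6 + 1/2.
d = 2 from the (1,0,3) case.
A polynomial solution: f(k) = (k - 1)*(2*k + 3)/6.
Then R = B(k−1)f/C = (k - 1)*(2*k + 3)/(6*k**3 + 37*k**2 + 59*k + 3), so s_k = R(k)·t_k = 3**k*(k - 1)*(2*k + 3)*factorial(k + 3).
Verify: 3**k*(6*k**3 + 37*k**2 + 59*k + 3)*factorial(k + 3) matches t_k.
Σ_(k=1)^n t_k = s_(n+1) − s_(1) = (3**(n + 1)*n*(2*n + 5)*factorial(n + 4)) − (0), i.e. 3**(n + 1)*n*(2*n + 5)*factorial(n + 4).

S(n) = 3**(n + 1)*n*(2*n + 5)*factorial(n + 4)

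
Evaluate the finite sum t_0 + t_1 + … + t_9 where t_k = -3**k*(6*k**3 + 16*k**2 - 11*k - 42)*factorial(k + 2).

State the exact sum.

Ratio r(k) = 3*(6*k**4 + 52*k**3 + 141*k**2 + 86*k - 93)/(6*k**3 + 16*k**2 - 11*k - 42).
A = 3*k + 9, B = 1, C = k**3 + 8*k**2/3 - 11*k/6 - 7.
Need (3*k + 9)·f(k+1) − (1)·f(k) = k**3 + 8*k**2/3 - 11*k/6 - 7.
d = 2 from the (1,0,3) case.
A polynomial solution: f(k) = (2*k**2 - 4*k - 3)/6.
R(k) = B(k−1)·f(k)/C(k) = (2*k**2 - 4*k - 3)/(6*k**3 + 16*k**2 - 11*k - 42); s_k = R·t_k = 3**k*(-2*k**2 + 4*k + 3)*factorial(k + 2).
Check: Δs_k = -3**k*(6*k**3 + 16*k**2 - 11*k - 42)*factorial(k + 2). ✓
Sum = s_(10) − s_(0); s_(10) = -4440676780108800, s_(0) = 6 ⇒ -4440676780108806.

Σ = -4440676780108806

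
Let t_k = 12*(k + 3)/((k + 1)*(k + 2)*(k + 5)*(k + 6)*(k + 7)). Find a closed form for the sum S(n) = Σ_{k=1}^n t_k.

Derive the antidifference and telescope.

S(n) = n*(n**2 + 15*n + 68)/(21*(n**3 + 15*n**2 + 68*n + 84))

Compute t_(k+1)/t_k: get (k + 1)*(k + 4)*(k + 5)/((k + 3)**2*(k + 8)).
Factor: A=k + 1; B=k + 8; C=k**3 + 10*k**2 + 33*k + 36.
Solve (k + 1)·f(k+1) − (k + 7)·f(k) = k**3 + 10*k**2 + 33*k + 36.
d = 6 from the (1,1,3) case.
A polynomial solution: f(k) = k*(k + 2)*(k + 3)*(k + 4)*(k**2 + 12*k + 41)/90.
So s_k = (B(k−1)f/C)·t_k = (k*(k + 2)*(k + 7)*(k**2 + 12*k + 41)/(90*(k + 3)))·t_k = 2*k*(k**2 + 12*k + 41)/(15*(k**3 + 12*k**2 + 41*k + 30)).
Verify: 12*(k + 3)/(k**5 + 21*k**4 + 163*k**3 + 567*k**2 + 844*k + 420) matches t_k.
Evaluate: s_(n+1) = 2*(n**3 + 15*n**2 + 68*n + 54)/(15*(n**3 + 15*n**2 + 68*n + 84)); subtract s_(1) = 3/35 ⇒ S(n) = n*(n**2 + 15*n + 68)/(21*(n**3 + 15*n**2 + 68*n + 84)).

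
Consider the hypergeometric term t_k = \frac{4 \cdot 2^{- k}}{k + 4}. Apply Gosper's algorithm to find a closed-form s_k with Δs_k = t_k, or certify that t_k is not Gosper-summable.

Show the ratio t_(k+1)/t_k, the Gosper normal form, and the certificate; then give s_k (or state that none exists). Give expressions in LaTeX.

Step 1: r(k) = (k + 4)/(2*(k + 5)).
A = k/2 + 2, B = k + 5, C = 1.
Solve (k/2 + 2)·f(k+1) − (k + 4)·f(k) = 1.
d = -1 from the (1,1,0) case.
Negative degree bound (-1): no f exists, t_k not Gosper-summable.

no hypergeometric antidifference exists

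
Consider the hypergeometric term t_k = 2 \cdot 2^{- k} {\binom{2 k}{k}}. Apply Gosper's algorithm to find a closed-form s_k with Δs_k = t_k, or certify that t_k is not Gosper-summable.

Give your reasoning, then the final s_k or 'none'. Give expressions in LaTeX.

none — t_k is not Gosper-summable

Step 1: r(k) = (2*k + 1)/(k + 1).
Gosper form: A/B · C(k+1)/C(k) with A=2*k + 1, B=k + 1, C=1.
f must satisfy (2*k + 1)·f(k+1) − (k)·f(k) = 1.
From deg A=1, deg B=1, deg C=0: d=-1.
Bound -1 < 0, so the key equation has no polynomial solution.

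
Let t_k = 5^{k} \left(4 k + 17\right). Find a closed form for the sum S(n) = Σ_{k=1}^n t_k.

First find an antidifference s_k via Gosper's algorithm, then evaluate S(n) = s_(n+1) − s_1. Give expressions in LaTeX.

The ratio is 5*(4*k + 21)/(4*k + 17).
Normal form (A,B,C) = (5, 1, k + 17/4).
Solve (5)·f(k+1) − (1)·f(k) = k + 17/4.
d = 1 from the (0,0,1) case.
Coefficient equations give f(k) = (k + 3)/4.
So s_k = (B(k−1)f/C)·t_k = ((k + 3)/(4*k + 17))·t_k = 5**k*(k + 3).
Check: Δs_k = 5**k*(4*k + 17). ✓
Evaluate: s_(n+1) = 5**(n + 1)*(n + 4); subtract s_(1) = 20 ⇒ S(n) = 5*5**n*n + 20*5**n - 20.

S(n) = 5 \cdot 5^{n} n + 20 \cdot 5^{n} - 20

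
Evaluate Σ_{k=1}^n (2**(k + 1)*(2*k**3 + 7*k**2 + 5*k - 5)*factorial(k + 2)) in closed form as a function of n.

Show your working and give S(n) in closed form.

S(n) = 4*2**n*n**2*factorial(n + 3) + 4*2**n*n*factorial(n + 3) - 4*2**n*factorial(n + 3) + 24

Ratio r(k) = 2*(2*k**4 + 19*k**3 + 64*k**2 + 84*k + 27)/(2*k**3 + 7*k**2 + 5*k - 5).
Take A(k)=2*k + 6, B(k)=1, C(k)=k**3 + 7*k**2/2 + 5*k/2 - 5/2.
Need (2*k + 6)·f(k+1) − (1)·f(k) = k**3 + 7*k**2/2 + 5*k/2 - 5/2.
Bound: deg f ≤ 2.
Solving with deg f ≤ 2: f(k) = (k**2 - k - 1)/2.
Certificate R = B(k−1)f/C = (k**2 - k - 1)/(2*k**3 + 7*k**2 + 5*k - 5) gives s_k = 2**(k + 1)*(k**2 - k - 1)*factorial(k + 2).
Δs = 2**(k + 1)*(2*k**3 + 7*k**2 + 5*k - 5)*factorial(k + 2), as required.
Telescope: S(n) = s_(n+1) − s_(1) = 2**(n + 2)*(n**2 + n - 1)*factorial(n + 3) − (-24) = 4*2**n*n**2*factorial(n + 3) + 4*2**n*n*factorial(n + 3) - 4*2**n*factorial(n + 3) + 24.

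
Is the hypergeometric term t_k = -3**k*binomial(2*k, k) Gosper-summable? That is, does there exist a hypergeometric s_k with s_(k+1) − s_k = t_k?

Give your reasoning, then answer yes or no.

No — key equation has no polynomial f.

Ratio r(k) = 6*(2*k + 1)/(k + 1).
Normal form (A,B,C) = (12*k + 6, k + 1, 1).
Key eq: (12*k + 6)·f(k+1) = (k)·f(k) + (1).
deg f ≤ -1 (via 1,1,0).
d = -1 < 0 ⇒ no nonzero polynomial f; not summable.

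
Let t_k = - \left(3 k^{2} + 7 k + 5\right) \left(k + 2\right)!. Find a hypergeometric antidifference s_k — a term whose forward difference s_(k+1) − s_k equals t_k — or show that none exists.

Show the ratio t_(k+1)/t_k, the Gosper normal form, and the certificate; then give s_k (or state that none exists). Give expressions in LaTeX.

Compute t_(k+1)/t_k: get (k + 3)*(7*k + 3*(k + 1)**2 + 12)/(3*k**2 + 7*k + 5).
Normal form (A,B,C) = (k + 3, 1, k**2 + 7*k/3 + 5/3).
Need (k + 3)·f(k+1) − (1)·f(k) = k**2 + 7*k/3 + 5/3.
deg f ≤ 1 (via 1,0,2).
A polynomial solution: f(k) = (3*k - 2)/3.
So s_k = (B(k−1)f/C)·t_k = ((3*k - 2)/(3*k**2 + 7*k + 5))·t_k = -(3*k - 2)*factorial(k + 2).
Verify: -(3*k**2 + 7*k + 5)*factorial(k + 2) matches t_k.

s_k = - \left(3 k - 2\right) \left(k + 2\right)!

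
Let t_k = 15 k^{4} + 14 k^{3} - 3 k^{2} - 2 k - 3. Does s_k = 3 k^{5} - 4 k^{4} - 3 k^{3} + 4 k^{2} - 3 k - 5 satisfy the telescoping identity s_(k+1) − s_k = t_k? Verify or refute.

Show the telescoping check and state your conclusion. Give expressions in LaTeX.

s_(k+1) = 3*k**5 + 11*k**4 + 11*k**3 + k**2 - 5*k - 8
s_(k+1) − s_k = 15*k**4 + 14*k**3 - 3*k**2 - 2*k - 3
(s_(k+1) − s_k) − t_k = 0

valid; difference matches t_k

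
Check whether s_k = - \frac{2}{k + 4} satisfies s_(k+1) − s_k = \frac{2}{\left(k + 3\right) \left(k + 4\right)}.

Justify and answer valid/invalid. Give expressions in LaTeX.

Invalid: residual - \frac{4}{k^{3} + 12 k^{2} + 47 k + 60} ≠ 0.

s_(k+1) = -2/(k + 5)
s_(k+1) − s_k = 2/((k + 4)*(k + 5))
(s_(k+1) − s_k) − t_k = -4/(k**3 + 12*k**2 + 47*k + 60)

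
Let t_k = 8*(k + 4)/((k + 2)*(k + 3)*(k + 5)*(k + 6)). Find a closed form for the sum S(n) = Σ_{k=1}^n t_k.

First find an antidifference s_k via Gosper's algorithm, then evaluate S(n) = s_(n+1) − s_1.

S(n) = 2*n*(n + 9)/(9*(n**2 + 9*n + 18))

r(k) = (k + 2)*(k + 5)**2/((k + 4)**2*(k + 7)) after simplifying.
Factor: A=k + 2; B=k + 7; C=k**2 + 8*k + 16.
Need (k + 2)·f(k+1) − (k + 6)·f(k) = k**2 + 8*k + 16.
From deg A=1, deg B=1, deg C=2: d=4.
A polynomial solution: f(k) = k*(k + 3)*(k + 4)*(k + 7)/20.
Then R = B(k−1)f/C = k*(k + 3)*(k + 6)*(k + 7)/(20*(k + 4)), so s_k = R(k)·t_k = 2*k*(k + 7)/(5*(k**2 + 7*k + 10)).
Δs = 8*(k + 4)/(k**4 + 16*k**3 + 91*k**2 + 216*k + 180), as required.
s_(n+1) = 2*(n**2 + 9*n + 8)/(5*(n**2 + 9*n + 18)) and s_(1) = 8/45, so S(n) = 2*n*(n + 9)/(9*(n**2 + 9*n + 18)).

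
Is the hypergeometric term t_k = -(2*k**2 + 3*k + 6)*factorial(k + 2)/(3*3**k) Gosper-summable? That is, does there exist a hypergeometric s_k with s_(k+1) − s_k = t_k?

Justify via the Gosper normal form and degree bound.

Ratio r(k) = (k + 3)*(3*k + 2*(k + 1)**2 + 9)/(3*(2*k**2 + 3*k + 6)).
A = k/3 + 1, B = 1, C = k**2 + 3*k/2 + 3.
Set up (k/3 + 1)·f(k+1) − (1)·f(k) − (k**2 + 3*k/2 + 3) = 0.
Bound: deg f ≤ 1.
A polynomial solution: f(k) = 3*(2*k + 1)/2.
R(k) = B(k−1)·f(k)/C(k) = 3*(2*k + 1)/(2*k**2 + 3*k + 6); s_k = R·t_k = -(2*k + 1)*factorial(k + 2)/3**k.
s_(k+1) − s_k = -(2*k**2 + 3*k + 6)*factorial(k + 2)/(3*3**k) = t_k.

Yes. s_k = -(2*k + 1)*factorial(k + 2)/3**k.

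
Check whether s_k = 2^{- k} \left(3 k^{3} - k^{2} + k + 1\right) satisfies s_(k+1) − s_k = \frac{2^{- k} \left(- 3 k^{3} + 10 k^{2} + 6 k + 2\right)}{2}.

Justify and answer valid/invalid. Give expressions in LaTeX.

s_(k+1) = (k + 3*(k + 1)**3 - (k + 1)**2 + 2)/(2*2**k)
s_(k+1) − s_k = (-3*k**3 + 10*k**2 + 6*k + 2)/(2*2**k)
(s_(k+1) − s_k) − t_k = 0

Valid — Δs_k = t_k.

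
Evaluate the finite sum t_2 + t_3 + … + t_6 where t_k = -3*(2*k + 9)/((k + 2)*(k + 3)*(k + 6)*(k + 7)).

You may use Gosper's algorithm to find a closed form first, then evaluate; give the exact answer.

t_(k+1)/t_k = (k + 2)*(k + 6)*(2*k + 11)/((k + 4)*(k + 8)*(2*k + 9)).
Normal form (A,B,C) = (k + 2, k + 8, k**3 + 27*k**2/2 + 121*k/2 + 90).
f must satisfy (k + 2)·f(k+1) − (k + 7)·f(k) = k**3 + 27*k**2/2 + 121*k/2 + 90.
Bound: deg f ≤ 5.
Solving with deg f ≤ 5: f(k) = k*(k + 3)*(k + 4)*(k + 5)*(k + 8)/24.
Then R = B(k−1)f/C = k*(k + 3)*(k + 7)*(k + 8)/(12*(2*k + 9)), so s_k = R(k)·t_k = k*(-k - 8)/(4*(k**2 + 8*k + 12)).
Verify: 3*(-2*k - 9)/(k**4 + 18*k**3 + 113*k**2 + 288*k + 252) matches t_k.
Telescoping: Σ = s_(7) − s_(2) = -35/156 − (-5/32) = -85/1248.

Σ = -85/1248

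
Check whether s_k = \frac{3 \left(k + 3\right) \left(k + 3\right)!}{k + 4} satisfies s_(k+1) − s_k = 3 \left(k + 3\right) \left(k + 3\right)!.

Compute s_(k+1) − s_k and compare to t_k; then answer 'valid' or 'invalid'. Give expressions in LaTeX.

Invalid: residual - \frac{3 \left(k^{2} + 7 k + 11\right) \left(k + 3\right)!}{\left(k + 4\right) \left(k + 5\right)} ≠ 0.

s_(k+1) = 3*(k + 4)*factorial(k + 4)/(k + 5)
s_(k+1) − s_k = 3*(k**3 + 11*k**2 + 40*k + 49)*factorial(k + 3)/((k + 4)*(k + 5))
(s_(k+1) − s_k) − t_k = -3*(k**2 + 7*k + 11)*factorial(k + 3)/((k + 4)*(k + 5))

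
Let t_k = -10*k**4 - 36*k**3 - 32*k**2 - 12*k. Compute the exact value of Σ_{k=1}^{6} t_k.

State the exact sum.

Σ = -41790

r(k) = (5*k**4 + 38*k**3 + 100*k**2 + 112*k + 45)/(k*(5*k**3 + 18*k**2 + 16*k + 6)) after simplifying.
So A=1 and B=1, with C=k**4 + 18*k**3/5 + 16*k**2/5 + 6*k/5.
Solve (1)·f(k+1) − (1)·f(k) = k**4 + 18*k**3/5 + 16*k**2/5 + 6*k/5.
d = 5 from the (0,0,4) case.
Solving with deg f ≤ 5: f(k) = k*(k - 1)*(2*k**3 + 6*k**2 + 2*k + 1)/10.
Then R = B(k−1)f/C = (k - 1)*(2*k**3 + 6*k**2 + 2*k + 1)/(2*(5*k**3 + 18*k**2 + 16*k + 6)), so s_k = R(k)·t_k = k*(-2*k**4 - 4*k**3 + 4*k**2 + k + 1).
Check: Δs_k = 2*k*(-5*k**3 - 18*k**2 - 16*k - 6). ✓
Sum = s_(7) − s_(1); s_(7) = -41790, s_(1) = 0 ⇒ -41790.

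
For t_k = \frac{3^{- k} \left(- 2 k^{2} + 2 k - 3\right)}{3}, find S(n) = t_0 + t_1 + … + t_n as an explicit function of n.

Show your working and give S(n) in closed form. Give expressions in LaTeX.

Step 1: r(k) = (2*k**2 + 2*k + 3)/(3*(2*k**2 - 2*k + 3)).
Take A(k)=1/3, B(k)=1, C(k)=k**2 - k + 3/2.
Key eq: (1/3)·f(k+1) = (1)·f(k) + (k**2 - k + 3/2).
Degrees (0,0,2) ⇒ d ≤ 2.
Match coefficients ⇒ f(k) = -3*(k**2 + 2)/2.
Then R = B(k−1)f/C = -3*(k**2 + 2)/(2*k**2 - 2*k + 3), so s_k = R(k)·t_k = (k**2 + 2)/3**k.
Check: Δs_k = (-2*k**2 + 2*k - 3)/(3*3**k). ✓
Σ_(k=0)^n t_k = s_(n+1) − s_(0) = (3**(-n - 1)*(n**2 + 2*n + 3)) − (2), i.e. (-6*3**n + n**2 + 2*n + 3)/(3*3**n).

S(n) = \frac{3^{- n} \left(- 6 \cdot 3^{n} + n^{2} + 2 n + 3\right)}{3}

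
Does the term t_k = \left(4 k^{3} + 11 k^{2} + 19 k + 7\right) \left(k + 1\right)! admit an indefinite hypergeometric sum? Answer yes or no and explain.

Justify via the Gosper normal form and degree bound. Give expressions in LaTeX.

Step 1: r(k) = (4*k**4 + 31*k**3 + 99*k**2 + 147*k + 82)/(4*k**3 + 11*k**2 + 19*k + 7).
Normal form (A,B,C) = (k + 2, 1, k**3 + 11*k**2/4 + 19*k/4 + 7/4).
Key eq: (k + 2)·f(k+1) = (1)·f(k) + (k**3 + 11*k**2/4 + 19*k/4 + 7/4).
Bound: deg f ≤ 2.
Match coefficients ⇒ f(k) = (4*k**2 - k + 1)/4.
Get s_k = R·t_k = (4*k**2 - k + 1)*factorial(k + 1) with R(k) = B(k−1)f(k)/C(k) = (4*k**2 - k + 1)/(4*k**3 + 11*k**2 + 19*k + 7).
Check: Δs_k = (4*k**3 + 11*k**2 + 19*k + 7)*factorial(k + 1). ✓

Yes. s_k = \left(4 k^{2} - k + 1\right) \left(k + 1\right)!.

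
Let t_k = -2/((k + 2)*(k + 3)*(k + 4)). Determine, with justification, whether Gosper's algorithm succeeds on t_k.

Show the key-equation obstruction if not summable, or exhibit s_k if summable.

Yes. s_k = k*(-k - 5)/(6*(k + 2)*(k + 3)).

Compute t_(k+1)/t_k: get (k + 2)/(k + 5).
A = k + 2, B = k + 5, C = 1.
Solve (k + 2)·f(k+1) − (k + 4)·f(k) = 1.
deg f ≤ 2 (via 1,1,0).
Coefficient equations give f(k) = k*(k + 5)/12.
Then R = B(k−1)f/C = k*(k + 4)*(k + 5)/12, so s_k = R(k)·t_k = k*(-k - 5)/(6*(k + 2)*(k + 3)).
Verify: -2/(k**3 + 9*k**2 + 26*k + 24) matches t_k.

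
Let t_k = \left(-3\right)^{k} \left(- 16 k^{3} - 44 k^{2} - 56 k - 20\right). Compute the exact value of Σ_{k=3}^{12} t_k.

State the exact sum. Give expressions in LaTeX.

Σ = -14589646236

t_(k+1)/t_k = 3*(-4*k**3 - 23*k**2 - 48*k - 34)/(4*k**3 + 11*k**2 + 14*k + 5).
So A=-3 and B=1, with C=k**3 + 11*k**2/4 + 7*k/2 + 5/4.
Set up (-3)·f(k+1) − (1)·f(k) − (k**3 + 11*k**2/4 + 7*k/2 + 5/4) = 0.
From deg A=0, deg B=0, deg C=3: d=3.
Solve for f: f(k) = -(4*k**3 + 2*k**2 + 2*k - 1)/16 (degree 3 ≤ 3).
So s_k = (B(k−1)f/C)·t_k = (-(4*k**3 + 2*k**2 + 2*k - 1)/(4*(4*k**3 + 11*k**2 + 14*k + 5)))·t_k = (-3)**k*(4*k**3 + 2*k**2 + 2*k - 1).
Check: Δs_k = (-3)**k*(-16*k**3 - 44*k**2 - 56*k - 20). ✓
Telescoping: Σ = s_(13) − s_(3) = -14589649773 − (-3537) = -14589646236.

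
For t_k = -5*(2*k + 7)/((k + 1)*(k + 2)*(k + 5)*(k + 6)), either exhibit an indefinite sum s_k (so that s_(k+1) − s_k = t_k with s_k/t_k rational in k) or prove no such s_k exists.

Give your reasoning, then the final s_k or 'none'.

s_k = k*(-k - 6)/(k**2 + 6*k + 5)

Step 1: r(k) = (k + 1)*(k + 5)*(2*k + 9)/((k + 3)*(k + 7)*(2*k + 7)).
A = k + 1, B = k + 7, C = k**3 + 21*k**2/2 + 73*k/2 + 42.
Solve (k + 1)·f(k+1) − (k + 6)·f(k) = k**3 + 21*k**2/2 + 73*k/2 + 42.
From deg A=1, deg B=1, deg C=3: d=5.
Solve for f: f(k) = k*(k + 2)*(k + 3)*(k + 4)*(k + 6)/10 (degree 5 ≤ 5).
So s_k = (B(k−1)f/C)·t_k = (k*(k + 2)*(k + 6)**2/(5*(2*k + 7)))·t_k = k*(-k - 6)/(k**2 + 6*k + 5).
s_(k+1) − s_k = 5*(-2*k - 7)/(k**4 + 14*k**3 + 65*k**2 + 112*k + 60) = t_k.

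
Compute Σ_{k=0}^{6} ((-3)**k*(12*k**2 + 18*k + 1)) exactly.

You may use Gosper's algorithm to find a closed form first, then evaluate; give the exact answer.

Ratio r(k) = 3*(-12*k**2 - 42*k - 31)/(12*k**2 + 18*k + 1).
A = -3, B = 1, C = k**2 + 3*k/2 + 1/12.
Key eq: (-3)·f(k+1) = (1)·f(k) + (k**2 + 3*k/2 + 1/12).
From deg A=0, deg B=0, deg C=2: d=2.
Match coefficients ⇒ f(k) = -(3*k**2 - 2)/12.
R(k) = B(k−1)·f(k)/C(k) = -(3*k**2 - 2)/(12*k**2 + 18*k + 1); s_k = R·t_k = (-3)**k*(2 - 3*k**2).
s_(k+1) − s_k = (-3)**k*(12*k**2 + 18*k + 1) = t_k.
Telescoping: Σ = s_(7) − s_(0) = 317115 − (2) = 317113.

Σ = 317113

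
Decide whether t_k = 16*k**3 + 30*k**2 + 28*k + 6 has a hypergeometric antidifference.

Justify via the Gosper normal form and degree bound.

Yes. s_k = k*(4*k**3 + 2*k**2 + 3*k - 3).

The ratio is (8*k**3 + 39*k**2 + 68*k + 40)/(8*k**3 + 15*k**2 + 14*k + 3).
Take A(k)=1, B(k)=1, C(k)=k**3 + 15*k**2/8 + 7*k/4 + 3/8.
Need (1)·f(k+1) − (1)·f(k) = k**3 + 15*k**2/8 + 7*k/4 + 3/8.
Bound: deg f ≤ 4.
Solve for f: f(k) = k*(4*k**3 + 2*k**2 + 3*k - 3)/16 (degree 4 ≤ 4).
Get s_k = R·t_k = k*(4*k**3 + 2*k**2 + 3*k - 3) with R(k) = B(k−1)f(k)/C(k) = k*(4*k**3 + 2*k**2 + 3*k - 3)/(2*(8*k**3 + 15*k**2 + 14*k + 3)).
Check: Δs_k = 16*k**3 + 30*k**2 + 28*k + 6. ✓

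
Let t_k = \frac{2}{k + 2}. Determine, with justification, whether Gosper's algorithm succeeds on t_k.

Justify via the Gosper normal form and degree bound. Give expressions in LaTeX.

No — key equation has no polynomial f.

r(k) = (k + 2)/(k + 3) after simplifying.
Factor: A=k + 2; B=k + 3; C=1.
Set up (k + 2)·f(k+1) − (k + 2)·f(k) − (1) = 0.
deg f ≤ 0 (via 1,1,0).
f = c0 ⇒ A·f(k+1) − B(k−1)·f(k) − C = -1. The system {-1 = 0} is inconsistent; no antidifference.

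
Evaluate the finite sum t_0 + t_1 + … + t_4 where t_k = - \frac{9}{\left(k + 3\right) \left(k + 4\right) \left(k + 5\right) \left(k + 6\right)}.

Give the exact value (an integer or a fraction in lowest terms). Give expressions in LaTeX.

Σ = -11/240

r(k) = (k + 3)/(k + 7) after simplifying.
Normal form (A,B,C) = (k + 3, k + 7, 1).
Key eq: (k + 3)·f(k+1) = (k + 6)·f(k) + (1).
deg f ≤ 3 (via 1,1,0).
Match coefficients ⇒ f(k) = k*(k**2 + 12*k + 47)/180.
So s_k = (B(k−1)f/C)·t_k = (k*(k + 6)*(k**2 + 12*k + 47)/180)·t_k = k*(-k**2 - 12*k - 47)/(20*(k + 3)*(k + 4)*(k + 5)).
Verify: -9/(k**4 + 18*k**3 + 119*k**2 + 342*k + 360) matches t_k.
Evaluate s at k=5 and k=0: -11/240 and 0; difference -11/240.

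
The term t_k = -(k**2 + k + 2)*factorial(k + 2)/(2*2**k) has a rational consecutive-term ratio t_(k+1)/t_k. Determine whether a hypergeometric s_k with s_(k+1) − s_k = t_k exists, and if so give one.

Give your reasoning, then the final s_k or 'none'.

Compute t_(k+1)/t_k: get (k + 3)*(k + (k + 1)**2 + 3)/(2*(k**2 + k + 2)).
A = k/2 + 3/2, B = 1, C = k**2 + k + 2.
Need (k/2 + 3/2)·f(k+1) − (1)·f(k) = k**2 + k + 2.
Bound: deg f ≤ 1.
Solve for f: f(k) = 2*(k - 1) (degree 1 ≤ 1).
So s_k = (B(k−1)f/C)·t_k = (2*(k - 1)/(k**2 + k + 2))·t_k = -(k - 1)*factorial(k + 2)/2**k.
Δs = -(k**2 + k + 2)*factorial(k + 2)/(2*2**k), as required.

s_k = -(k - 1)*factorial(k + 2)/2**k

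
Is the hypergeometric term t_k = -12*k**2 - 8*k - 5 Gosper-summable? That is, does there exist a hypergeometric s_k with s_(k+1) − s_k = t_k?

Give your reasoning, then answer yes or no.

The ratio is (12*k**2 + 32*k + 25)/(12*k**2 + 8*k + 5).
Take A(k)=1, B(k)=1, C(k)=k**2 + 2*k/3 + 5/12.
Set up (1)·f(k+1) − (1)·f(k) − (k**2 + 2*k/3 + 5/12) = 0.
deg f ≤ 3 (via 0,0,2).
Solving with deg f ≤ 3: f(k) = k*(4*k**2 - 2*k + 3)/12.
So s_k = (B(k−1)f/C)·t_k = (k*(4*k**2 - 2*k + 3)/(12*k**2 + 8*k + 5))·t_k = k*(-4*k**2 + 2*k - 3).
Check: Δs_k = -12*k**2 - 8*k - 5. ✓

Yes. s_k = k*(-4*k**2 + 2*k - 3).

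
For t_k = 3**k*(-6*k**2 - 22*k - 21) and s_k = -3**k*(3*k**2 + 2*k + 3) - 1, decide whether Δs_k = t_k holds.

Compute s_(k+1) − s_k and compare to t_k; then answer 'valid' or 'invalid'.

s_(k+1) = -3*3**k*(2*k + 3*(k + 1)**2 + 5) - 1
s_(k+1) − s_k = 3**k*(-6*k**2 - 22*k - 21)
(s_(k+1) − s_k) − t_k = 0

Valid: the claim telescopes to t_k.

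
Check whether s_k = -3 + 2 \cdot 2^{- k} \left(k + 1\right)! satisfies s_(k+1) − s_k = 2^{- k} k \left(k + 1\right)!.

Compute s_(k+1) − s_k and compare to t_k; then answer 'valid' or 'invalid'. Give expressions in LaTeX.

s_(k+1) = 2*2**(-k - 1)*factorial(k + 2) - 3
s_(k+1) − s_k = k*factorial(k + 1)/2**k
(s_(k+1) − s_k) − t_k = 0

Valid — Δs_k = t_k.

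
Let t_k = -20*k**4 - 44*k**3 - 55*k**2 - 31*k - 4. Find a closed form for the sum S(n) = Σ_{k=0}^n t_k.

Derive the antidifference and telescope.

S(n) = -4*n**5 - 21*n**4 - 47*n**3 - 54*n**2 - 28*n - 4

Compute t_(k+1)/t_k: get (20*k**4 + 124*k**3 + 307*k**2 + 353*k + 154)/(20*k**4 + 44*k**3 + 55*k**2 + 31*k + 4).
Gosper form: A/B · C(k+1)/C(k) with A=1, B=1, C=k**4 + 11*k**3/5 + 11*k**2/4 + 31*k/20 + 1/5.
Solve (1)·f(k+1) − (1)·f(k) = k**4 + 11*k**3/5 + 11*k**2/4 + 31*k/20 + 1/5.
From deg A=0, deg B=0, deg C=4: d=5.
Solve for f: f(k) = k*(4*k**4 + k**3 + 3*k**2 - k - 3)/20 (degree 5 ≤ 5).
Get s_k = R·t_k = k*(-4*k**4 - k**3 - 3*k**2 + k + 3) with R(k) = B(k−1)f(k)/C(k) = k*(4*k**4 + k**3 + 3*k**2 - k - 3)/(20*k**4 + 44*k**3 + 55*k**2 + 31*k + 4).
Check: Δs_k = -20*k**4 - 44*k**3 - 55*k**2 - 31*k - 4. ✓
Σ_(k=0)^n t_k = s_(n+1) − s_(0) = (-4*n**5 - 21*n**4 - 47*n**3 - 54*n**2 - 28*n - 4) − (0), i.e. -4*n**5 - 21*n**4 - 47*n**3 - 54*n**2 - 28*n - 4.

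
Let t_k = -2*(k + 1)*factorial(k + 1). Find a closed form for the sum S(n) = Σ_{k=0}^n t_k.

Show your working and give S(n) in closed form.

S(n) = 2 - 2*factorial(n + 2)

t_(k+1)/t_k = (k + 2)**2/(k + 1).
Normal form (A,B,C) = (k + 2, 1, k + 1).
Need (k + 2)·f(k+1) − (1)·f(k) = k + 1.
Degrees (1,0,1) ⇒ d ≤ 0.
Solve for f: f(k) = 1 (degree 0 ≤ 0).
Get s_k = R·t_k = -2*factorial(k + 1) with R(k) = B(k−1)f(k)/C(k) = 1/(k + 1).
s_(k+1) − s_k = -2*(k + 1)*factorial(k + 1) = t_k.
Σ_(k=0)^n t_k = s_(n+1) − s_(0) = (-2*factorial(n + 2)) − (-2), i.e. 2 - 2*factorial(n + 2).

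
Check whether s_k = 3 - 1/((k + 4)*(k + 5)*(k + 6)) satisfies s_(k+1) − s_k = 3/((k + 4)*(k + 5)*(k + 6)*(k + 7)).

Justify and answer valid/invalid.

s_(k+1) = 3 - 1/((k + 5)*(k + 6)*(k + 7))
s_(k+1) − s_k = 3/((k + 4)*(k + 5)*(k + 6)*(k + 7))
(s_(k+1) − s_k) − t_k = 0

Valid: the claim telescopes to t_k.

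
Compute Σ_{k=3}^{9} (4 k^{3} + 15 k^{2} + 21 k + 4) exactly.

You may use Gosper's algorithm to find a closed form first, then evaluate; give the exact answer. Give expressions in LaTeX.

The ratio is (4*k**3 + 27*k**2 + 63*k + 44)/(4*k**3 + 15*k**2 + 21*k + 4).
Gosper form: A/B · C(k+1)/C(k) with A=1, B=1, C=k**3 + 15*k**2/4 + 21*k/4 + 1.
Need (1)·f(k+1) − (1)·f(k) = k**3 + 15*k**2/4 + 21*k/4 + 1.
From deg A=0, deg B=0, deg C=3: d=4.
A polynomial solution: f(k) = k*(k**3 + 3*k**2 + 4*k - 4)/4.
Get s_k = R·t_k = k*(k**3 + 3*k**2 + 4*k - 4) with R(k) = B(k−1)f(k)/C(k) = k*(k**3 + 3*k**2 + 4*k - 4)/(4*k**3 + 15*k**2 + 21*k + 4).
Verify: 4*k**3 + 15*k**2 + 21*k + 4 matches t_k.
Evaluate s at k=10 and k=3: 13360 and 186; difference 13174.

Σ = 13174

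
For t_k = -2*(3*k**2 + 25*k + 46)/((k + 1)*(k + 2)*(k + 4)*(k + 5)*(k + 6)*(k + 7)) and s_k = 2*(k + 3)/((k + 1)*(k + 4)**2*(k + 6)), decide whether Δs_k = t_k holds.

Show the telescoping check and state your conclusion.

Invalid: residual 2*(4*k**3 + 51*k**2 + 205*k + 254)/(k**8 + 34*k**7 + 492*k**6 + 3942*k**5 + 19023*k**4 + 56184*k**3 + 98084*k**2 + 91040*k + 33600) ≠ 0.

s_(k+1) = 2*(k + 4)/((k + 2)*(k + 5)**2*(k + 7))
s_(k+1) − s_k = 2*((k + 1)*(k + 4)**3*(k + 6) - (k + 2)*(k + 3)*(k + 5)**2*(k + 7))/((k + 1)*(k + 2)*(k + 4)**2*(k + 5)**2*(k + 6)*(k + 7))
(s_(k+1) − s_k) − t_k = 2*(4*k**3 + 51*k**2 + 205*k + 254)/(k**8 + 34*k**7 + 492*k**6 + 3942*k**5 + 19023*k**4 + 56184*k**3 + 98084*k**2 + 91040*k + 33600)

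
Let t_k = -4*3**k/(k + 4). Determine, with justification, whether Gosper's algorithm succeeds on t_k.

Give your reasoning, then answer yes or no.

Step 1: r(k) = 3*(k + 4)/(k + 5).
A = 3*k + 12, B = k + 5, C = 1.
Need (3*k + 12)·f(k+1) − (k + 4)·f(k) = 1.
Bound: deg f ≤ -1.
Bound -1 < 0, so the key equation has no polynomial solution.

No — negative degree bound, so no certificate f.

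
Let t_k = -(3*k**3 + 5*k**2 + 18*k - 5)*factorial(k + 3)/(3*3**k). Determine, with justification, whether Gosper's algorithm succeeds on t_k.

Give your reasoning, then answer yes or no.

t_(k+1)/t_k = (3*k**4 + 26*k**3 + 93*k**2 + 169*k + 84)/(3*(3*k**3 + 5*k**2 + 18*k - 5)).
Normal form (A,B,C) = (k/3 + 4/3, 1, k**3 + 5*k**2/3 + 6*k - 5/3).
Key eq: (k/3 + 4/3)·f(k+1) = (1)·f(k) + (k**3 + 5*k**2/3 + 6*k - 5/3).
From deg A=1, deg B=0, deg C=3: d=2.
Match coefficients ⇒ f(k) = 3*k**2 - 4*k - 1.
R(k) = B(k−1)·f(k)/C(k) = 3*(3*k**2 - 4*k - 1)/(3*k**3 + 5*k**2 + 18*k - 5); s_k = R·t_k = (-3*k**2 + 4*k + 1)*factorial(k + 3)/3**k.
Check: Δs_k = -(3*k**3 + 5*k**2 + 18*k - 5)*factorial(k + 3)/(3*3**k). ✓

Yes. s_k = (-3*k**2 + 4*k + 1)*factorial(k + 3)/3**k.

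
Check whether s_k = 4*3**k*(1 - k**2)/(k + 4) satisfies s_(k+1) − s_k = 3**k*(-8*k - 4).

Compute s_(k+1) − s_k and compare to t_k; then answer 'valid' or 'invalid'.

Invalid: residual 3**(k + 1)*(8*k**2 + 32*k + 20)/(k**2 + 9*k + 20) ≠ 0.

s_(k+1) = 12*3**k*(1 - (k + 1)**2)/(k + 5)
s_(k+1) − s_k = 3**k*(-8*k**3 - 52*k**2 - 100*k - 20)/(k**2 + 9*k + 20)
(s_(k+1) − s_k) − t_k = 3**(k + 1)*(8*k**2 + 32*k + 20)/(k**2 + 9*k + 20)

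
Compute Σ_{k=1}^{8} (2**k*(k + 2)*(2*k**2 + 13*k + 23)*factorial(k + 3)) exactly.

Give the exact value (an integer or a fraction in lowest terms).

The ratio is 2*(k + 3)*(k + 4)*(13*k + 2*(k + 1)**2 + 36)/((k + 2)*(2*k**2 + 13*k + 23)).
Normal form (A,B,C) = (2*k + 8, 1, k**3 + 17*k**2/2 + 49*k/2 + 23).
Set up (2*k + 8)·f(k+1) − (1)·f(k) − (k**3 + 17*k**2/2 + 49*k/2 + 23) = 0.
deg f ≤ 2 (via 1,0,3).
Match coefficients ⇒ f(k) = (k + 1)*(k + 2)/2.
Then R = B(k−1)f/C = (k + 1)/(2*k**2 + 13*k + 23), so s_k = R(k)·t_k = 2**k*(k + 1)*(k + 2)*factorial(k + 3).
s_(k+1) − s_k = 2**k*(k + 2)*(2*k**2 + 13*k + 23)*factorial(k + 3) = t_k.
Telescoping: Σ = s_(9) − s_(1) = 26977370112000 − (288) = 26977370111712.

Σ = 26977370111712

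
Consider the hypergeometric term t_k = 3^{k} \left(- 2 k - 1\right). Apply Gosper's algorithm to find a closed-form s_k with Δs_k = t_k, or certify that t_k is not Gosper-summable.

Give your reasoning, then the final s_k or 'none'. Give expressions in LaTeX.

The ratio is 3*(2*k + 3)/(2*k + 1).
A = 3, B = 1, C = k + 1/2.
Need (3)·f(k+1) − (1)·f(k) = k + 1/2.
Bound: deg f ≤ 1.
A polynomial solution: f(k) = (k - 1)/2.
Get s_k = R·t_k = 3**k*(1 - k) with R(k) = B(k−1)f(k)/C(k) = (k - 1)/(2*k + 1).
Check: Δs_k = 3**k*(-2*k - 1). ✓

s_k = 3^{k} \left(1 - k\right)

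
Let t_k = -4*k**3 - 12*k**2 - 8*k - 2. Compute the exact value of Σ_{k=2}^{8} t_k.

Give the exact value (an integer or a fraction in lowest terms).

Compute t_(k+1)/t_k: get (2*k**3 + 12*k**2 + 22*k + 13)/(2*k**3 + 6*k**2 + 4*k + 1).
Factor: A=1; B=1; C=k**3 + 3*k**2 + 2*k + 1/2.
Set up (1)·f(k+1) − (1)·f(k) − (k**3 + 3*k**2 + 2*k + 1/2) = 0.
Bound: deg f ≤ 4.
Solve for f: f(k) = k**2*(k**2 + 2*k - 1)/4 (degree 4 ≤ 4).
Get s_k = R·t_k = k**2*(-k**2 - 2*k + 1) with R(k) = B(k−1)f(k)/C(k) = k**2*(k**2 + 2*k - 1)/(2*(2*k**3 + 6*k**2 + 4*k + 1)).
Verify: -4*k**3 - 12*k**2 - 8*k - 2 matches t_k.
Telescoping: Σ = s_(9) − s_(2) = -7938 − (-28) = -7910.

Σ = -7910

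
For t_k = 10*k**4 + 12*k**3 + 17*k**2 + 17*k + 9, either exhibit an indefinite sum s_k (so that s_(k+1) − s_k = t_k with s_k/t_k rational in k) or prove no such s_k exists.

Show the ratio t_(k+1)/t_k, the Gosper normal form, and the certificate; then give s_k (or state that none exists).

The ratio is (10*k**4 + 52*k**3 + 113*k**2 + 127*k + 65)/(10*k**4 + 12*k**3 + 17*k**2 + 17*k + 9).
Factor: A=1; B=1; C=k**4 + 6*k**3/5 + 17*k**2/10 + 17*k/10 + 9/10.
f must satisfy (1)·f(k+1) − (1)·f(k) = k**4 + 6*k**3/5 + 17*k**2/10 + 17*k/10 + 9/10.
Bound: deg f ≤ 5.
Solve for f: f(k) = k*(2*k**4 - 2*k**3 + 3*k**2 + 3*k + 3)/10 (degree 5 ≤ 5).
Certificate R = B(k−1)f/C = k*(2*k**4 - 2*k**3 + 3*k**2 + 3*k + 3)/(10*k**4 + 12*k**3 + 17*k**2 + 17*k + 9) gives s_k = k*(2*k**4 - 2*k**3 + 3*k**2 + 3*k + 3).
s_(k+1) − s_k = 10*k**4 + 12*k**3 + 17*k**2 + 17*k + 9 = t_k.

s_k = k*(2*k**4 - 2*k**3 + 3*k**2 + 3*k + 3)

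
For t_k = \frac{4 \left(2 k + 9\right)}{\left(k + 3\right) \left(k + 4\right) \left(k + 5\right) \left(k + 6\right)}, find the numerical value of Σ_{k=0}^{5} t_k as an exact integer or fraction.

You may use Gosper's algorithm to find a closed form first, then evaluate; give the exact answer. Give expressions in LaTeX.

Σ = 112/495

t_(k+1)/t_k = (k + 3)*(2*k + 11)/((k + 7)*(2*k + 9)).
Gosper form: A/B · C(k+1)/C(k) with A=k + 3, B=k + 7, C=k + 9/2.
Key eq: (k + 3)·f(k+1) = (k + 6)·f(k) + (k + 9/2).
Bound: deg f ≤ 3.
Match coefficients ⇒ f(k) = k*(k + 4)*(k + 8)/30.
R(k) = B(k−1)·f(k)/C(k) = k*(k + 4)*(k + 6)*(k + 8)/(15*(2*k + 9)); s_k = R·t_k = 4*k*(k + 8)/(15*(k**2 + 8*k + 15)).
s_(k+1) − s_k = 4*(2*k + 9)/(k**4 + 18*k**3 + 119*k**2 + 342*k + 360) = t_k.
Σ_(k=0)^(5) t_k = s_(6) − s_(0) = 112/495 − (0) = 112/495.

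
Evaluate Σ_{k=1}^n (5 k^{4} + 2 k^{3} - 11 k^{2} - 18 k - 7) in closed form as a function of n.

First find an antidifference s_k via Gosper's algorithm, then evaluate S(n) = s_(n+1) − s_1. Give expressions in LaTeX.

Step 1: r(k) = (5*k**4 + 22*k**3 + 25*k**2 - 14*k - 29)/(5*k**4 + 2*k**3 - 11*k**2 - 18*k - 7).
Normal form (A,B,C) = (1, 1, k**4 + 2*k**3/5 - 11*k**2/5 - 18*k/5 - 7/5).
f must satisfy (1)·f(k+1) − (1)·f(k) = k**4 + 2*k**3/5 - 11*k**2/5 - 18*k/5 - 7/5.
Bound: deg f ≤ 5.
Solve for f: f(k) = k**2*(k**3 - 2*k**2 - 3*k - 3)/5 (degree 5 ≤ 5).
Certificate R = B(k−1)f/C = k**2*(k**3 - 2*k**2 - 3*k - 3)/(5*k**4 + 2*k**3 - 11*k**2 - 18*k - 7) gives s_k = k**2*(k**3 - 2*k**2 - 3*k - 3).
Check: Δs_k = 5*k**4 + 2*k**3 - 11*k**2 - 18*k - 7. ✓
Evaluate: s_(n+1) = n**5 + 3*n**4 - n**3 - 14*n**2 - 18*n - 7; subtract s_(1) = -7 ⇒ S(n) = n*(n**4 + 3*n**3 - n**2 - 14*n - 18).

S(n) = n \left(n^{4} + 3 n^{3} - n^{2} - 14 n - 18\right)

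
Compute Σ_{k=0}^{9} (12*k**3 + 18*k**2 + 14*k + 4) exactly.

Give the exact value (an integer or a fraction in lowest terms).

Σ = 30100

Compute t_(k+1)/t_k: get (6*k**3 + 27*k**2 + 43*k + 24)/(6*k**3 + 9*k**2 + 7*k + 2).
Take A(k)=1, B(k)=1, C(k)=k**3 + 3*k**2/2 + 7*k/6 + 1/3.
Set up (1)·f(k+1) − (1)·f(k) − (k**3 + 3*k**2/2 + 7*k/6 + 1/3) = 0.
d = 4 from the (0,0,3) case.
Solve for f: f(k) = k**2*(3*k**2 + 1)/12 (degree 4 ≤ 4).
R(k) = B(k−1)·f(k)/C(k) = k**2*(3*k**2 + 1)/(2*(2*k + 1)*(3*k**2 + 3*k + 2)); s_k = R·t_k = 3*k**4 + k**2.
s_(k+1) − s_k = 12*k**3 + 18*k**2 + 14*k + 4 = t_k.
Evaluate s at k=10 and k=0: 30100 and 0; difference 30100.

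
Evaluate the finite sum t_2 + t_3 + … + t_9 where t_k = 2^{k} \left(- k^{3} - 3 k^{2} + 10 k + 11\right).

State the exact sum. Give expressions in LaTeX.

r(k) = 2*(k**3 + 6*k**2 - k - 17)/(k**3 + 3*k**2 - 10*k - 11) after simplifying.
Gosper form: A/B · C(k+1)/C(k) with A=2, B=1, C=k**3 + 3*k**2 - 10*k - 11.
f must satisfy (2)·f(k+1) − (1)·f(k) = k**3 + 3*k**2 - 10*k - 11.
d = 3 from the (0,0,3) case.
Match coefficients ⇒ f(k) = k**3 - 3*k**2 - 4*k + 1.
Then R = B(k−1)f/C = (k**3 - 3*k**2 - 4*k + 1)/(k**3 + 3*k**2 - 10*k - 11), so s_k = R(k)·t_k = 2**k*(-k**3 + 3*k**2 + 4*k - 1).
Check: Δs_k = 2**k*(-k**3 - 3*k**2 + 10*k + 11). ✓
Sum = s_(10) − s_(2); s_(10) = -676864, s_(2) = 44 ⇒ -676908.

Σ = -676908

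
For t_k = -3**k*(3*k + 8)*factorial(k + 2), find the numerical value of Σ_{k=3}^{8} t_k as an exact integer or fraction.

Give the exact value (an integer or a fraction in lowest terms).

Σ = -785682371160

t_(k+1)/t_k = 3*(k + 3)*(3*k + 11)/(3*k + 8).
So A=3*k + 9 and B=1, with C=k + 8/3.
Need (3*k + 9)·f(k+1) − (1)·f(k) = k + 8/3.
d = 0 from the (1,0,1) case.
Solve for f: f(k) = 1/3 (degree 0 ≤ 0).
Then R = B(k−1)f/C = 1/(3*k + 8), so s_k = R(k)·t_k = -3**k*factorial(k + 2).
Check: Δs_k = -3**k*(3*k + 8)*factorial(k + 2). ✓
Sum = s_(9) − s_(3); s_(9) = -785682374400, s_(3) = -3240 ⇒ -785682371160.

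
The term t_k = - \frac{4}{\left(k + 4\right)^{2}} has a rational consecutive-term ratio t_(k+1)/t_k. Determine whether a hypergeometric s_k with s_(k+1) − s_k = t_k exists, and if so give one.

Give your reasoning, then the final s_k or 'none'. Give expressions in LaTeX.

r(k) = (k + 4)**2/(k + 5)**2 after simplifying.
Gosper form: A/B · C(k+1)/C(k) with A=k**2 + 8*k + 16, B=k**2 + 10*k + 25, C=1.
f must satisfy (k**2 + 8*k + 16)·f(k+1) − (k**2 + 8*k + 16)·f(k) = 1.
Bound: deg f ≤ 0.
Generic f = c0 gives residual -1; -1 = 0 cannot hold, so t_k is not Gosper-summable.

none (Gosper's algorithm certifies no s_k)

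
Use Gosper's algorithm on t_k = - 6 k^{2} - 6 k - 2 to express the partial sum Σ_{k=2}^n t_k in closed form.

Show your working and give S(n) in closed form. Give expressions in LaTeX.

t_(k+1)/t_k = (3*k**2 + 9*k + 7)/(3*k**2 + 3*k + 1).
Take A(k)=1, B(k)=1, C(k)=k**2 + k + 1/3.
Solve (1)·f(k+1) − (1)·f(k) = k**2 + k + 1/3.
d = 3 from the (0,0,2) case.
Solving with deg f ≤ 3: f(k) = k**3/3.
R(k) = B(k−1)·f(k)/C(k) = k**3/(3*k**2 + 3*k + 1); s_k = R·t_k = -2*k**3.
s_(k+1) − s_k = 2*k**3 - 2*(k + 1)**3 = t_k.
s_(n+1) = -2*n**3 - 6*n**2 - 6*n - 2 and s_(2) = -16, so S(n) = -2*n**3 - 6*n**2 - 6*n + 14.

S(n) = - 2 n^{3} - 6 n^{2} - 6 n + 14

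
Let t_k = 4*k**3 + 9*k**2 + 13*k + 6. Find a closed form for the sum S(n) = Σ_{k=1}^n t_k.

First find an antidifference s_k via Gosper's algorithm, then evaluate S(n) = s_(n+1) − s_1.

S(n) = n*(n**3 + 5*n**2 + 12*n + 14)

Compute t_(k+1)/t_k: get (4*k**3 + 21*k**2 + 43*k + 32)/(4*k**3 + 9*k**2 + 13*k + 6).
Take A(k)=1, B(k)=1, C(k)=k**3 + 9*k**2/4 + 13*k/4 + 3/2.
f must satisfy (1)·f(k+1) − (1)·f(k) = k**3 + 9*k**2/4 + 13*k/4 + 3/2.
Degrees (0,0,3) ⇒ d ≤ 4.
A polynomial solution: f(k) = k*(k**3 + k**2 + 3*k + 1)/4.
R(k) = B(k−1)·f(k)/C(k) = k*(k**3 + k**2 + 3*k + 1)/(4*k**3 + 9*k**2 + 13*k + 6); s_k = R·t_k = k*(k**3 + k**2 + 3*k + 1).
Δs = 4*k**3 + 9*k**2 + 13*k + 6, as required.
s_(n+1) = n**4 + 5*n**3 + 12*n**2 + 14*n + 6 and s_(1) = 6, so S(n) = n*(n**3 + 5*n**2 + 12*n + 14).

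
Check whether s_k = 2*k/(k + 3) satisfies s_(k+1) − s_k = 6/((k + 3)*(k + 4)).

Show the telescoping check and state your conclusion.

Valid: the claim telescopes to t_k.

s_(k+1) = 2*(k + 1)/(k + 4)
s_(k+1) − s_k = 6/(k**2 + 7*k + 12)
(s_(k+1) − s_k) − t_k = 0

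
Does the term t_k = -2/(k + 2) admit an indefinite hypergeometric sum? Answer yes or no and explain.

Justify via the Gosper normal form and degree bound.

Ratio r(k) = (k + 2)/(k + 3).
A = k + 2, B = k + 3, C = 1.
Solve (k + 2)·f(k+1) − (k + 2)·f(k) = 1.
Bound: deg f ≤ 0.
Generic f = c0 gives residual -1; -1 = 0 cannot hold, so t_k is not Gosper-summable.

No — the linear system for f has no solution.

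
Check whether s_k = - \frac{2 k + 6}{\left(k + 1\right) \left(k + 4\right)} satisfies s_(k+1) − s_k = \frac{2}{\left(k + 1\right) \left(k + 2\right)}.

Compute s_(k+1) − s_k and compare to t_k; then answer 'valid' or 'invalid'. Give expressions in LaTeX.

s_(k+1) = 2*(-k - 4)/((k + 2)*(k + 5))
s_(k+1) − s_k = 2*(k**2 + 7*k + 14)/(k**4 + 12*k**3 + 49*k**2 + 78*k + 40)
(s_(k+1) − s_k) − t_k = 4*(-k - 3)/(k**4 + 12*k**3 + 49*k**2 + 78*k + 40)

Invalid: residual \frac{4 \left(- k - 3\right)}{k^{4} + 12 k^{3} + 49 k^{2} + 78 k + 40} ≠ 0.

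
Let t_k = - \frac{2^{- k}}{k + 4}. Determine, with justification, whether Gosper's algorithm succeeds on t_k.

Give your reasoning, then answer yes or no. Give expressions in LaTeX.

No. Not Gosper-summable.

The ratio is (k + 4)/(2*(k + 5)).
Gosper form: A/B · C(k+1)/C(k) with A=k/2 + 2, B=k + 5, C=1.
Key eq: (k/2 + 2)·f(k+1) = (k + 4)·f(k) + (1).
From deg A=1, deg B=1, deg C=0: d=-1.
d = -1 < 0 ⇒ no nonzero polynomial f; not summable.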